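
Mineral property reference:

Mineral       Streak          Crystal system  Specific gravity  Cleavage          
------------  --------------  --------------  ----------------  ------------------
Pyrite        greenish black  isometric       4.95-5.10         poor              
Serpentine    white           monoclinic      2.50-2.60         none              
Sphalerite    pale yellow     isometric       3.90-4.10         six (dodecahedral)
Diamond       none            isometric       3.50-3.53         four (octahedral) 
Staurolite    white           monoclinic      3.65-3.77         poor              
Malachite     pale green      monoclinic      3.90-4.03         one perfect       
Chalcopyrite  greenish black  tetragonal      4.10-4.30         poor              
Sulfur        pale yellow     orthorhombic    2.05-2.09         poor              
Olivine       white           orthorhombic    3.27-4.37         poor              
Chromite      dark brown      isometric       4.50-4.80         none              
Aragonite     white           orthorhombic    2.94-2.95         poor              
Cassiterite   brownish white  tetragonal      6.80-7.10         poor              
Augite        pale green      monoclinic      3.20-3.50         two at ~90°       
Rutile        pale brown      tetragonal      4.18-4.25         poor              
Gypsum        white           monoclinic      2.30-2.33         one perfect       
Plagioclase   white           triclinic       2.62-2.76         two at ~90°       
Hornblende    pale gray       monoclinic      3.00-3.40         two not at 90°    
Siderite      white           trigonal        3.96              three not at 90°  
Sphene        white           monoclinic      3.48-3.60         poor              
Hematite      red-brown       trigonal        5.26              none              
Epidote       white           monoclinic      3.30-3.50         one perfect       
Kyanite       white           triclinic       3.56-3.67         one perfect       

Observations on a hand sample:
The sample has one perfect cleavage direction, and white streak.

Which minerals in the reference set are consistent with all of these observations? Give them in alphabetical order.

One perfect cleavage direction: leaves Malachite, Gypsum, Epidote, Kyanite.
White streak is inconsistent with Malachite.
Remaining candidates: Epidote, Gypsum, Kyanite.

Epidote, Gypsum, Kyanite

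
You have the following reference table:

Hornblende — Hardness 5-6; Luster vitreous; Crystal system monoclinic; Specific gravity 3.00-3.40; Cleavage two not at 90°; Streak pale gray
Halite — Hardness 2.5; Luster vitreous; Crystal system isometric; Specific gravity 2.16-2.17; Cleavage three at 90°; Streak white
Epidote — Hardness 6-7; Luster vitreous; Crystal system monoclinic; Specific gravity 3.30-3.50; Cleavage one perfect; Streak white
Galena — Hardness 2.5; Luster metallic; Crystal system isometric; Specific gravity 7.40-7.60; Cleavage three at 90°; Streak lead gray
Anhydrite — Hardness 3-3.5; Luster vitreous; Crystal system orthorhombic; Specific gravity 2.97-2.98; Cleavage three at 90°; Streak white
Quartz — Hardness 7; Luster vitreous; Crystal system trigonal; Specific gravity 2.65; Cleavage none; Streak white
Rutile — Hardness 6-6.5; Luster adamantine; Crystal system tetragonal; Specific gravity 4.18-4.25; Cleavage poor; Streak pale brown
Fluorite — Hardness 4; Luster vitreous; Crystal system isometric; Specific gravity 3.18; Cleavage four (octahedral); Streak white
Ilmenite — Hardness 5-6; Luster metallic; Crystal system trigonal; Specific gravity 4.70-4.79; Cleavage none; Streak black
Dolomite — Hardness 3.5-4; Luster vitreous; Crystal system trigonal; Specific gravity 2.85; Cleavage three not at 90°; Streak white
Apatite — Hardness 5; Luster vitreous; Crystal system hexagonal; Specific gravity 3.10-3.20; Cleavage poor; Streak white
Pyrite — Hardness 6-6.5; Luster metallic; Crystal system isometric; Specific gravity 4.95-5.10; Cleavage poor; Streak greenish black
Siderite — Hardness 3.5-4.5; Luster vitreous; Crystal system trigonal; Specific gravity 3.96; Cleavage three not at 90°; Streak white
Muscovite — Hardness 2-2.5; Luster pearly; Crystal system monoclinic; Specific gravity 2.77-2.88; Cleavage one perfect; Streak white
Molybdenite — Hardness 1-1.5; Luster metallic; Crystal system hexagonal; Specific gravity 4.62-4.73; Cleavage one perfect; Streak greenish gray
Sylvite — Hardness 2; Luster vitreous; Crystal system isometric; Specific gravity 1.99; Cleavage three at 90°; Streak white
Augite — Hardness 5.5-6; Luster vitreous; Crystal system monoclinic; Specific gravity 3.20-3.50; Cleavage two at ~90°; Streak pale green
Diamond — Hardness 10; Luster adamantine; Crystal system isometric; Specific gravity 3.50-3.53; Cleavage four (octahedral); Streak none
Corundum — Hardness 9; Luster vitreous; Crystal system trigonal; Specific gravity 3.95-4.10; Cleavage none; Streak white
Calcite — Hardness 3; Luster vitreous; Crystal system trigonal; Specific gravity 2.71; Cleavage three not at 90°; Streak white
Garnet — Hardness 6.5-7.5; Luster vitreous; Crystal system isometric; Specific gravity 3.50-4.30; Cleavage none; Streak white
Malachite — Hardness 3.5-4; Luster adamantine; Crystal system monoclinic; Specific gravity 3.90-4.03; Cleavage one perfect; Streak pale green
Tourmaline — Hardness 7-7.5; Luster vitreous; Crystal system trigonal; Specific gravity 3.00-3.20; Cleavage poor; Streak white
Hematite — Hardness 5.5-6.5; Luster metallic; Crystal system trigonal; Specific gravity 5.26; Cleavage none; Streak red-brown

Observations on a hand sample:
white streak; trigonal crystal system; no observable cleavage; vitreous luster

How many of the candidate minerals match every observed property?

White streak — leaves Halite, Epidote, Anhydrite, Quartz, Fluorite, Dolomite, Apatite, Siderite, Muscovite, Sylvite, Corundum, Calcite, Garnet, Tourmaline.
Trigonal crystal system — Quartz, Dolomite, Siderite, Corundum, Calcite, Tourmaline remain.
No observable cleavage — only Quartz, Corundum remain.
Vitreous luster — every remaining candidate is consistent.
Remaining candidates: Corundum, Quartz.
That is 2 minerals.

2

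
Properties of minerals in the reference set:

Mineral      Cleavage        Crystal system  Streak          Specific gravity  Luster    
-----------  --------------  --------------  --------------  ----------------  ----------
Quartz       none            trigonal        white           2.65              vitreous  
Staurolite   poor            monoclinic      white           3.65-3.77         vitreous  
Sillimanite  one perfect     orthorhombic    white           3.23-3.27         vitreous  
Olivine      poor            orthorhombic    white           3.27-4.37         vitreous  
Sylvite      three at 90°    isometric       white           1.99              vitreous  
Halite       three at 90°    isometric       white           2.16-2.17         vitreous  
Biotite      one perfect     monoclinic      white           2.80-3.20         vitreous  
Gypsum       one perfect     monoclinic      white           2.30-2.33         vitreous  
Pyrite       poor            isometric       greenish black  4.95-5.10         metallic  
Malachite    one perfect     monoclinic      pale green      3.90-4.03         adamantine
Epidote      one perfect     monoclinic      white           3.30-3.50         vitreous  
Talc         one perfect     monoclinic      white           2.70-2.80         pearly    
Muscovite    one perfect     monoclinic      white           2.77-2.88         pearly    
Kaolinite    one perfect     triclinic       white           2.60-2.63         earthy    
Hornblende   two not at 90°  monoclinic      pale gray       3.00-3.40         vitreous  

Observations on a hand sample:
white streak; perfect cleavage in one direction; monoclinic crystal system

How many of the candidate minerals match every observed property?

White streak is inconsistent with Pyrite, Malachite, Hornblende.
Perfect cleavage in one direction is inconsistent with Quartz, Staurolite, Olivine, Sylvite, Halite.
Monoclinic crystal system eliminates Sillimanite, Kaolinite.
Remaining candidates: Biotite, Epidote, Gypsum, Muscovite, Talc.
That is 5 minerals.

5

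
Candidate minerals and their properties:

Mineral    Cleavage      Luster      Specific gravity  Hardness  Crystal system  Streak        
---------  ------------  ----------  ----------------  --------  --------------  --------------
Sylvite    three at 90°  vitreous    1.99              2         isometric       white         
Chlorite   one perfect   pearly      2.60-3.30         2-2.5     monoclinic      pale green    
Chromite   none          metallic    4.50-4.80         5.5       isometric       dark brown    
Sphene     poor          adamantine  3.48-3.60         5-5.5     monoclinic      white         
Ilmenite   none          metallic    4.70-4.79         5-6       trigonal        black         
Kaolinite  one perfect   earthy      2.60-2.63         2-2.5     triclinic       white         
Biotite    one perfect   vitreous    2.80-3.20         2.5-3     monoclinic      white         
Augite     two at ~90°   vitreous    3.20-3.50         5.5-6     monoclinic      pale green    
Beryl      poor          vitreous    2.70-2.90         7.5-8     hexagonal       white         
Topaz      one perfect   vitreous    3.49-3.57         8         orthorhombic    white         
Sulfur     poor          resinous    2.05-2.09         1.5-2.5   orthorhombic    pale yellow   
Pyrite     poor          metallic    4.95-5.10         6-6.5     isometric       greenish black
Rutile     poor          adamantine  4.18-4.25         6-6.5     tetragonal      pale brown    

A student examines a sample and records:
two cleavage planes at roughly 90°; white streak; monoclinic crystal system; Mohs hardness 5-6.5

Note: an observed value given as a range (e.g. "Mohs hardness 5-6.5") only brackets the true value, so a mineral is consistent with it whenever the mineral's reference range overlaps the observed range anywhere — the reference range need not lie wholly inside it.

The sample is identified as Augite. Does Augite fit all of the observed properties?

Two cleavage planes at roughly 90° — matches Augite (cleavage two at ~90°).
White streak — Augite has pale green streak; which does not match.
Monoclinic crystal system — matches Augite (monoclinic system).
Mohs hardness 5-6.5 — matches Augite (hardness 5.5-6).
Augite is excluded by the streak.

Inconsistent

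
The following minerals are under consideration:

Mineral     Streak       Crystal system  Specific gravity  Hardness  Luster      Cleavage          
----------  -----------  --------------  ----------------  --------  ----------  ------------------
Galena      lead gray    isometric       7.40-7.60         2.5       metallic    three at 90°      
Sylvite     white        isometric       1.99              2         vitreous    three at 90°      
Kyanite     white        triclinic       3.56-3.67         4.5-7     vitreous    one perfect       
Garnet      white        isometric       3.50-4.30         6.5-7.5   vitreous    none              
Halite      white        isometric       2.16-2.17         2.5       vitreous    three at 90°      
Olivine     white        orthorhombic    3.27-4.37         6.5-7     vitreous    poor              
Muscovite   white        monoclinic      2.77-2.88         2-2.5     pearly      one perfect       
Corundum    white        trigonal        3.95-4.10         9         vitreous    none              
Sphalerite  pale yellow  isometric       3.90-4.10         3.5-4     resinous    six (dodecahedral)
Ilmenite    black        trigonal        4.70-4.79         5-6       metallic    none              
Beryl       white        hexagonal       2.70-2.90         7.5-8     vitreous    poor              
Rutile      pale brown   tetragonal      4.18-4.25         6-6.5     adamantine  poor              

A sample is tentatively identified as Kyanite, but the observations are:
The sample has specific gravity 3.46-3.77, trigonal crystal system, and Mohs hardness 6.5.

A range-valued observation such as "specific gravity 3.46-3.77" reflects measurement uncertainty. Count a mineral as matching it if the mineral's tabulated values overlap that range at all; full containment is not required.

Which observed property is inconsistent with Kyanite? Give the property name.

crystal system

Specific gravity 3.46-3.77: Kyanite has SG 3.56-3.67 — matches.
Trigonal crystal system: Kyanite has triclinic system — inconsistent.
Mohs hardness 6.5: Kyanite has hardness 4.5-7 — matches.
Everything matches except the crystal system.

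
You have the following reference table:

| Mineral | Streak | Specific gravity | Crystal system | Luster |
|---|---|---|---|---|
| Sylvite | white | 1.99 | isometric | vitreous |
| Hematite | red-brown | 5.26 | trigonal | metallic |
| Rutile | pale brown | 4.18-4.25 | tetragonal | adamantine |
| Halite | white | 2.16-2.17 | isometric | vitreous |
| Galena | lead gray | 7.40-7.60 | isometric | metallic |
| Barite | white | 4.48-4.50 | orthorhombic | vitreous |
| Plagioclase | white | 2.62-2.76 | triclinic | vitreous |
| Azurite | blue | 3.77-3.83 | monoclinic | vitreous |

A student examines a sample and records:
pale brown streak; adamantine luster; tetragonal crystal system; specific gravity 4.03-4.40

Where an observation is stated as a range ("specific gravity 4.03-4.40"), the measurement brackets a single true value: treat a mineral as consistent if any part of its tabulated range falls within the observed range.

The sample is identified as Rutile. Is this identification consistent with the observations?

Yes

Pale brown streak — matches Rutile (pale brown streak).
Adamantine luster — matches Rutile (adamantine luster).
Tetragonal crystal system — matches Rutile (tetragonal system).
Specific gravity 4.03-4.40 — matches Rutile (SG 4.18-4.25).
All observations are consistent with the tabulated values for Rutile.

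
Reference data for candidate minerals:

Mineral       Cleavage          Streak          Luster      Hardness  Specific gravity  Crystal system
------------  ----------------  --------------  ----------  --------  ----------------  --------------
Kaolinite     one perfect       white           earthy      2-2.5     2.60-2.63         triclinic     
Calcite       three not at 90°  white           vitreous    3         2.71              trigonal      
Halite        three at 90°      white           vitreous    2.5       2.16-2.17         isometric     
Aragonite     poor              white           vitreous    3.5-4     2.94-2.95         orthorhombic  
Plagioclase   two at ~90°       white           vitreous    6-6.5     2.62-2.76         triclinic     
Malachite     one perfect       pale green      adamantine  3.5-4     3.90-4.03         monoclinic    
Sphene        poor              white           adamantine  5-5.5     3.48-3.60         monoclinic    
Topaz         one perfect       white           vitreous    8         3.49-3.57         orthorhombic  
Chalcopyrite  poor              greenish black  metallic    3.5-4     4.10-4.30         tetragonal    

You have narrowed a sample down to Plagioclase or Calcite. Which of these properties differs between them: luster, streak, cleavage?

Luster: both vitreous — shared.
Streak: both white — shared.
Cleavage: Plagioclase two at ~90°, Calcite three not at 90° — distinct.
Only cleavage differs between Plagioclase and Calcite among the listed tests.

cleavage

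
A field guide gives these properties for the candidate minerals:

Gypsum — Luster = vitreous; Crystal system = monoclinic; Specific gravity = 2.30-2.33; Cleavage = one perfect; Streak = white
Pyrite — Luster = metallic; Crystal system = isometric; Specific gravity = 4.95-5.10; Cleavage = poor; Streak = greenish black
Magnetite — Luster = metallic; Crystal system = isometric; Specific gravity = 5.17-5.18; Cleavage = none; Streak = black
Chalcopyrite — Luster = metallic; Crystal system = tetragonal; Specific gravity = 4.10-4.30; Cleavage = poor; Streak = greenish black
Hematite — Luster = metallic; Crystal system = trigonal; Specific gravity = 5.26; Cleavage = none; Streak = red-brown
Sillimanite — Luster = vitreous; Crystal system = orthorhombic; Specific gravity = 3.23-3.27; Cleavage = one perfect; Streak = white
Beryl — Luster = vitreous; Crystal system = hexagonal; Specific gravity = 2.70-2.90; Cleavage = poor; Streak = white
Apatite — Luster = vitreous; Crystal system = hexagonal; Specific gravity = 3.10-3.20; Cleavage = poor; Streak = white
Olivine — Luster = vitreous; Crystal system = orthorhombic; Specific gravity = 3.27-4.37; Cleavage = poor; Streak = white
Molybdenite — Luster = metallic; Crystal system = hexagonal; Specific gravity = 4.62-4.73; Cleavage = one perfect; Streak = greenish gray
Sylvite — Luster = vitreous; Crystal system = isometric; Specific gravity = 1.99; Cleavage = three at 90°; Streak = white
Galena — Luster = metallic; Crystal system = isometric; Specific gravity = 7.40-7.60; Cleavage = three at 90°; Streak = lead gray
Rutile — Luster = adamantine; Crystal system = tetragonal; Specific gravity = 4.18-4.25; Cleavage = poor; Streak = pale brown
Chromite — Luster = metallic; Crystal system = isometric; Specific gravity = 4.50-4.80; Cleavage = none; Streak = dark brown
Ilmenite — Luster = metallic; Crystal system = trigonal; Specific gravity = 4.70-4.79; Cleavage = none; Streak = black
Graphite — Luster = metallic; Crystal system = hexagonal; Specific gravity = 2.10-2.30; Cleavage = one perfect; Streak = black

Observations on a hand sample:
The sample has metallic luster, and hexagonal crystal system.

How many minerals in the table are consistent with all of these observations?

2

Metallic luster: Pyrite, Magnetite, Chalcopyrite, Hematite, Molybdenite, Galena, Chromite, Ilmenite, Graphite remain.
Hexagonal crystal system: only Molybdenite, Graphite remain.
Consistent with every observation: Graphite, Molybdenite.
That is 2 minerals.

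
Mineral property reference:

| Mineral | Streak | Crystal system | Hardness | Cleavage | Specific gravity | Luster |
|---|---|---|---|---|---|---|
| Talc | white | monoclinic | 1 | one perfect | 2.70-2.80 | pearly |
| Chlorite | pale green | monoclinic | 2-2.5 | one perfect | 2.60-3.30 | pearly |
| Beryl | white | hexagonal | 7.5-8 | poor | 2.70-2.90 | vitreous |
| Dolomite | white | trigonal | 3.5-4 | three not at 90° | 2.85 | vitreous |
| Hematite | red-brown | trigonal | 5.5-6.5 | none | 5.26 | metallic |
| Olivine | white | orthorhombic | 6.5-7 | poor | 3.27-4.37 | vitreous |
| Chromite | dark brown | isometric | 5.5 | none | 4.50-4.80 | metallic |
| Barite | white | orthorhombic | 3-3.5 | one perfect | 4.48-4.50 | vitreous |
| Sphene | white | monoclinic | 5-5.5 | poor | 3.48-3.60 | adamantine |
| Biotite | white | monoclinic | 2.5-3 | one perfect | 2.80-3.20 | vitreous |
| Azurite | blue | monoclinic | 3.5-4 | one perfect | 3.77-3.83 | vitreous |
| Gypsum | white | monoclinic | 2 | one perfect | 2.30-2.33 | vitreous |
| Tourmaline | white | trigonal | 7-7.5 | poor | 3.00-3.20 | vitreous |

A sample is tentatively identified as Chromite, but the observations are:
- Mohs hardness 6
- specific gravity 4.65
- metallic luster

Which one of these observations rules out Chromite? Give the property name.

hardness

Mohs hardness 6: Chromite has hardness 5.5 — does not match.
Specific gravity 4.65: Chromite has SG 4.50-4.80 — within range.
Metallic luster: Chromite has metallic luster — within range.
Only the hardness is inconsistent.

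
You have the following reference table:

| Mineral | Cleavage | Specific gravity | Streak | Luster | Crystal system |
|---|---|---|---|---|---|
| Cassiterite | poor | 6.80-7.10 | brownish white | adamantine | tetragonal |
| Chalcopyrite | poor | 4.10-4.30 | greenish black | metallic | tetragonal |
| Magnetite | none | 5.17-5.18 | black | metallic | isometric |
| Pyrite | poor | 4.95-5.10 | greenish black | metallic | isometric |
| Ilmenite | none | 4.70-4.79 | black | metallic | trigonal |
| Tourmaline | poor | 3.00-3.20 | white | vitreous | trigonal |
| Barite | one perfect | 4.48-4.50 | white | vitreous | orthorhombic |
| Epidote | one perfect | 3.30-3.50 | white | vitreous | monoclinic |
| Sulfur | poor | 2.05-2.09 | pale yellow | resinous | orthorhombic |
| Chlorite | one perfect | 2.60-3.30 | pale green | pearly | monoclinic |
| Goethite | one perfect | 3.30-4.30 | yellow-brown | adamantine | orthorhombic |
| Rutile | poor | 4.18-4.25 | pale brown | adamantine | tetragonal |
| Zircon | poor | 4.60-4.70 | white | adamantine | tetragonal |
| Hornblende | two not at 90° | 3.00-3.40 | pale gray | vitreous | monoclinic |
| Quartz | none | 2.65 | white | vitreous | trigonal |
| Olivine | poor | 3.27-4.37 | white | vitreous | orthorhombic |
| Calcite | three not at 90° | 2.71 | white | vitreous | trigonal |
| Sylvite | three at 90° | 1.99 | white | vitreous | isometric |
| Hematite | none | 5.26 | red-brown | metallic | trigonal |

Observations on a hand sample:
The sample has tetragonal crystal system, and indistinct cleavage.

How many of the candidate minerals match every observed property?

4

Tetragonal crystal system: narrows the field to Cassiterite, Chalcopyrite, Rutile, Zircon.
Indistinct cleavage: no further eliminations.
The minerals that satisfy all observations are Cassiterite, Chalcopyrite, Rutile, Zircon.
That is 4 minerals.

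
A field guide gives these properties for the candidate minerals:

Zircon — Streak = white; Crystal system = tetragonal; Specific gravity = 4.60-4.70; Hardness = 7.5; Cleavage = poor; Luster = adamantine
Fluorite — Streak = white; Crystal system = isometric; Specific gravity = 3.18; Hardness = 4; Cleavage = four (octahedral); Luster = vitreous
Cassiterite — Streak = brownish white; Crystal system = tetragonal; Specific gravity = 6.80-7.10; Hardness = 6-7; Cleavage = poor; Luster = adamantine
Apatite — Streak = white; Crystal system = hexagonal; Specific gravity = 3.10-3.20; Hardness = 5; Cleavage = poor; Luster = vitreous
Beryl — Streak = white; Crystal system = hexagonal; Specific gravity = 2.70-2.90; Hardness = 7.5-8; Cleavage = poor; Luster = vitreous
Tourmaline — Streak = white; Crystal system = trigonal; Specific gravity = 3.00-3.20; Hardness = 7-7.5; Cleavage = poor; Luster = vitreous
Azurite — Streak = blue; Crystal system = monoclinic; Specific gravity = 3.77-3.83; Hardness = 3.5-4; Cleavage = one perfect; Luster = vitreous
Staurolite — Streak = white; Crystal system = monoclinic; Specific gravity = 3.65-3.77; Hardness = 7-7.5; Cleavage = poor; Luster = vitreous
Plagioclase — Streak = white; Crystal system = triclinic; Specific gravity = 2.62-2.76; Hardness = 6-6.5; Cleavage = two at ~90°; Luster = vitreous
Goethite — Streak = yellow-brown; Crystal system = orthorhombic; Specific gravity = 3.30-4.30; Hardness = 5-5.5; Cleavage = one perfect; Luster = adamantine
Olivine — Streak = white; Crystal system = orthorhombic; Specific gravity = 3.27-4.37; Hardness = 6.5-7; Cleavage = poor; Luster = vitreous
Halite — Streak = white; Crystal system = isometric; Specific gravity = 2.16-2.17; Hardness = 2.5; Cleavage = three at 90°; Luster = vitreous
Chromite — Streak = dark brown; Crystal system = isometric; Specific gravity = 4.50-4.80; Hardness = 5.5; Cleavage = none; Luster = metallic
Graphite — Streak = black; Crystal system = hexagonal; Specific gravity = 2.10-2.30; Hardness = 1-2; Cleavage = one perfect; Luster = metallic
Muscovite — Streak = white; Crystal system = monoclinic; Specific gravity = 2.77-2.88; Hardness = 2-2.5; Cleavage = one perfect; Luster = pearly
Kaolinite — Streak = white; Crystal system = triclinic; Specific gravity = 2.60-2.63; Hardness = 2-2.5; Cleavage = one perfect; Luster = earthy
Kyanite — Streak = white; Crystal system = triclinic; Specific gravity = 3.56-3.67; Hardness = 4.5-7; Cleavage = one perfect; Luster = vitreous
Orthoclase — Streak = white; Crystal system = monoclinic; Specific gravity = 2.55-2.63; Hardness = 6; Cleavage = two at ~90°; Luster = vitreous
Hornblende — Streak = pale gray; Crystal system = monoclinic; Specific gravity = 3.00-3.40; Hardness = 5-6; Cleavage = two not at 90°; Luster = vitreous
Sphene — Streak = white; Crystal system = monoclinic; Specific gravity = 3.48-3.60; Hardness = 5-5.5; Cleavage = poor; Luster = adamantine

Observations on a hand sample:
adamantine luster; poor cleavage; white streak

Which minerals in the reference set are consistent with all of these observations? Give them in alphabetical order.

Sphene, Zircon

Adamantine luster: Zircon, Cassiterite, Goethite, Sphene remain.
Poor cleavage is inconsistent with Goethite.
White streak excludes Cassiterite.
The minerals that satisfy all observations are Sphene, Zircon.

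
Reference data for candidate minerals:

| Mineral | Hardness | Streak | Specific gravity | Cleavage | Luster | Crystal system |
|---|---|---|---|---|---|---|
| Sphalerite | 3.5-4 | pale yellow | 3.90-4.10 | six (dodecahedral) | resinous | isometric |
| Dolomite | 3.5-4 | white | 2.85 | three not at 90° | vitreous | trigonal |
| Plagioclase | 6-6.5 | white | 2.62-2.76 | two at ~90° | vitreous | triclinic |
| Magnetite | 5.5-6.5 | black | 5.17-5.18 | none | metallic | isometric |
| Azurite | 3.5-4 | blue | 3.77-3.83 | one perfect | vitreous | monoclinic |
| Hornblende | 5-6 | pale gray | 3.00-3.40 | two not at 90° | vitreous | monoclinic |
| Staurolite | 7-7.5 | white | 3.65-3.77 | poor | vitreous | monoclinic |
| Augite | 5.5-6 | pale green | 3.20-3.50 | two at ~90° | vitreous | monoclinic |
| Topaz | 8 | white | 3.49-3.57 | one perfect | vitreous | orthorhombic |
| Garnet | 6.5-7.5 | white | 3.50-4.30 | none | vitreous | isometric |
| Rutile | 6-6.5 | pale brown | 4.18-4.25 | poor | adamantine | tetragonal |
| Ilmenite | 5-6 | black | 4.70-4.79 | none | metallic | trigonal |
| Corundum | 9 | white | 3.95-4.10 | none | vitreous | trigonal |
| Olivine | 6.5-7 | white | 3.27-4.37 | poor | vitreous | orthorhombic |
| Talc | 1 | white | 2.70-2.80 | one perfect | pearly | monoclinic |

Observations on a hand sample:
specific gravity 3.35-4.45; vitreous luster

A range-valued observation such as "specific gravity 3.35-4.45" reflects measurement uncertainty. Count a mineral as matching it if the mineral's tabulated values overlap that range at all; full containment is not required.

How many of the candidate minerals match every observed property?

Specific gravity 3.35-4.45 rules out Dolomite, Plagioclase, Magnetite, Ilmenite, Talc.
Vitreous luster eliminates Sphalerite, Rutile.
The minerals that satisfy all observations are Augite, Azurite, Corundum, Garnet, Hornblende, Olivine, Staurolite, Topaz.
That is 8 minerals.

8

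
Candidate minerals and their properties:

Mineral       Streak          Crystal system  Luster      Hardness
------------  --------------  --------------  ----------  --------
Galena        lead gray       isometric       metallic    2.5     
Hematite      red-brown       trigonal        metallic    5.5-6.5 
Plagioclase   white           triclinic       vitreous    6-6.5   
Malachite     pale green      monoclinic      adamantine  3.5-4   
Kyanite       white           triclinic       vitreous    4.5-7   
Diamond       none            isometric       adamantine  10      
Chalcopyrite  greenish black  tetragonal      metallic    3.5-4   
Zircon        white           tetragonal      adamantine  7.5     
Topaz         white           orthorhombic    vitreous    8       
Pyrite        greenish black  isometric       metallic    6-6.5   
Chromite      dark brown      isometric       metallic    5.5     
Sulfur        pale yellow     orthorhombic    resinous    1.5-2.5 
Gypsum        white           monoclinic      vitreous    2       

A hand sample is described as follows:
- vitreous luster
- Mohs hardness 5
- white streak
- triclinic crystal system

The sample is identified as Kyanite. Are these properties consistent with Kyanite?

Vitreous luster — fits Kyanite (vitreous luster).
Mohs hardness 5 — fits Kyanite (hardness 4.5-7).
White streak — fits Kyanite (white streak).
Triclinic crystal system — fits Kyanite (triclinic system).
Nothing contradicts Kyanite.

Yes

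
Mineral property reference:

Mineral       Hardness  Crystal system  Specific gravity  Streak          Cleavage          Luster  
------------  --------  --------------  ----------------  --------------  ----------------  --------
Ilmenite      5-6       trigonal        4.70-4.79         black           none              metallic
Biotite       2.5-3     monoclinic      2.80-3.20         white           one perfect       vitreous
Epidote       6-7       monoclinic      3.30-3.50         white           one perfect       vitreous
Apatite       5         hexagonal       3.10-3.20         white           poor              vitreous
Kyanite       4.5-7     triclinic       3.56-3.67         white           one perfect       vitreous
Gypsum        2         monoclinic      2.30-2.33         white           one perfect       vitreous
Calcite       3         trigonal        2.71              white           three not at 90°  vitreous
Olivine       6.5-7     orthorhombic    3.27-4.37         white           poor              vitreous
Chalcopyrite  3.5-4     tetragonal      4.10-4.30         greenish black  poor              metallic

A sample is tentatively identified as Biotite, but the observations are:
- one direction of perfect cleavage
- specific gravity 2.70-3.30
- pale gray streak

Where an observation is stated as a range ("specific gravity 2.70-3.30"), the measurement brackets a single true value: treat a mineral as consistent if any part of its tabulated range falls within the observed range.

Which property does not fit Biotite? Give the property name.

One direction of perfect cleavage: Biotite has cleavage one perfect — consistent.
Specific gravity 2.70-3.30: Biotite has SG 2.80-3.20 — consistent.
Pale gray streak: Biotite has white streak — does not match.
Only the streak is inconsistent.

streak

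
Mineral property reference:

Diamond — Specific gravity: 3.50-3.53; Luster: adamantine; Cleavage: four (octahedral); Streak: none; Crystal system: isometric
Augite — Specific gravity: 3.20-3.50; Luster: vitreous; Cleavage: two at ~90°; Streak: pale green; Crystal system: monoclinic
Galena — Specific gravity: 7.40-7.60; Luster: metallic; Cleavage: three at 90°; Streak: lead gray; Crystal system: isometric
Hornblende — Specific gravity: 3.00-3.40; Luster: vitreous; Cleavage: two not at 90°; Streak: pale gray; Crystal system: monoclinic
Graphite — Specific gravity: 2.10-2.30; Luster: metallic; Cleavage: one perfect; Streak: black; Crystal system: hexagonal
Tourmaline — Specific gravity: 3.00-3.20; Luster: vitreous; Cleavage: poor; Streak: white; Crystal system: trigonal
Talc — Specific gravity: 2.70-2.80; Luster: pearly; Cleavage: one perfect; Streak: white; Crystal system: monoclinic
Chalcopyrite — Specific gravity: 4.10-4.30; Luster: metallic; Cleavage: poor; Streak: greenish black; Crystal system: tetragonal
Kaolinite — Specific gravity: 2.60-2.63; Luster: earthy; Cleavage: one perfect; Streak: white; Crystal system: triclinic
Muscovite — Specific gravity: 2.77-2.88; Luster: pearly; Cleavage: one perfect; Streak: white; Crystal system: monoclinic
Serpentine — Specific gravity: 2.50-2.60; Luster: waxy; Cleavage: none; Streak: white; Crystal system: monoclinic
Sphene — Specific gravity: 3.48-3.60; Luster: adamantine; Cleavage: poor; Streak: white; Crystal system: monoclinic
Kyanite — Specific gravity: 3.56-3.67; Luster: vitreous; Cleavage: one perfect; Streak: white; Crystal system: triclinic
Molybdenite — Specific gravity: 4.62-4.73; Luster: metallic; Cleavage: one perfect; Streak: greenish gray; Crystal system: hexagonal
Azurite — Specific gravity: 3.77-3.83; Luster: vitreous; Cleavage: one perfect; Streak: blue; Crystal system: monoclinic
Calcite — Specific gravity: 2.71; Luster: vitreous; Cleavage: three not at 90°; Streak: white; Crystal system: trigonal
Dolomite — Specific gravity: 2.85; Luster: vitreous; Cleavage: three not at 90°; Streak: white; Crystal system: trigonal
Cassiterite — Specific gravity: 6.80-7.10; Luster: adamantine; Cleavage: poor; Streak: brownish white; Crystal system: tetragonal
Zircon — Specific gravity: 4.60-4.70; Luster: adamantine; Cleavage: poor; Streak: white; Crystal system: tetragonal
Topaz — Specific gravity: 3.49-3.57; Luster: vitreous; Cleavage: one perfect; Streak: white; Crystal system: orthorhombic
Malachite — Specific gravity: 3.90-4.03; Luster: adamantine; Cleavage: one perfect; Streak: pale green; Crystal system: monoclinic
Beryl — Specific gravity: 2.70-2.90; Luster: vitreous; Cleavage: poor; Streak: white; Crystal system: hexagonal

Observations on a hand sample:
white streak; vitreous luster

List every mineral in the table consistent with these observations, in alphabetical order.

White streak: Tourmaline, Talc, Kaolinite, Muscovite, Serpentine, Sphene, Kyanite, Calcite, Dolomite, Zircon, Topaz, Beryl remain.
Vitreous luster eliminates Talc, Kaolinite, Muscovite, Serpentine, Sphene, Zircon.
Consistent with every observation: Beryl, Calcite, Dolomite, Kyanite, Topaz, Tourmaline.

Beryl, Calcite, Dolomite, Kyanite, Topaz, Tourmaline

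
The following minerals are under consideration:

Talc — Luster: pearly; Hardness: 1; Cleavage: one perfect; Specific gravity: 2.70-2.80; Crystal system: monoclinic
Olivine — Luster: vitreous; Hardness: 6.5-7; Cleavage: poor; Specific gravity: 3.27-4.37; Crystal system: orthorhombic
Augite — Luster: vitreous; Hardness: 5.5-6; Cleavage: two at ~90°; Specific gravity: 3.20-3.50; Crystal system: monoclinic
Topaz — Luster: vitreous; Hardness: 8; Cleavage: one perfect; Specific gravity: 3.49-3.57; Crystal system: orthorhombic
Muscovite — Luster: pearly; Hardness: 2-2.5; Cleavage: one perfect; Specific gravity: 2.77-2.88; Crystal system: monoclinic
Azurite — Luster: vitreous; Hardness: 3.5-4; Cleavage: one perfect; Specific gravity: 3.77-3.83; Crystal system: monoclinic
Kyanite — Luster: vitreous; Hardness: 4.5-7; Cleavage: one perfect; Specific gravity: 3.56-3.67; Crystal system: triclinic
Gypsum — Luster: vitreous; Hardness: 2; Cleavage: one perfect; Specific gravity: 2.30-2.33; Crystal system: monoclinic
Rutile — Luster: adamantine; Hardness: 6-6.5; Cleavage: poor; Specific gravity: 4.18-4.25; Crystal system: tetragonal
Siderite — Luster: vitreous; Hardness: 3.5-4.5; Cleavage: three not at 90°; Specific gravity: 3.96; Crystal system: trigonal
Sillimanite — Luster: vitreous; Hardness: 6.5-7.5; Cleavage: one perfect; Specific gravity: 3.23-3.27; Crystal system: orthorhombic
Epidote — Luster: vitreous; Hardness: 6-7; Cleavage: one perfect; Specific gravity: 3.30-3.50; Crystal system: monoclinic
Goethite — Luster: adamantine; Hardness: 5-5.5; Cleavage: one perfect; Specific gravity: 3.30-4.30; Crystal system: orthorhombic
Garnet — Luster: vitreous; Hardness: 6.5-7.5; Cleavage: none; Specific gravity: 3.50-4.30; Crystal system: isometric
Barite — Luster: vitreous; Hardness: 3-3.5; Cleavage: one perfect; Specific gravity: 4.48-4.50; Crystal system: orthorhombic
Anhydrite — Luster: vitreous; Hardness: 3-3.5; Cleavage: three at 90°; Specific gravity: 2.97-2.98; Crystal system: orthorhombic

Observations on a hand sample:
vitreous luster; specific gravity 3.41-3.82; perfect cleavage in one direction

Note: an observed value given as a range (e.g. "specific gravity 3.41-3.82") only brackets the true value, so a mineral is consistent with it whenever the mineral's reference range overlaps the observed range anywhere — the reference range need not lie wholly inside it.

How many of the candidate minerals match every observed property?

Vitreous luster eliminates Talc, Muscovite, Rutile, Goethite.
Specific gravity 3.41-3.82 is inconsistent with Gypsum, Siderite, Sillimanite, Barite, Anhydrite.
Perfect cleavage in one direction excludes Olivine, Augite, Garnet.
Remaining candidates: Azurite, Epidote, Kyanite, Topaz.
That is 4 minerals.

4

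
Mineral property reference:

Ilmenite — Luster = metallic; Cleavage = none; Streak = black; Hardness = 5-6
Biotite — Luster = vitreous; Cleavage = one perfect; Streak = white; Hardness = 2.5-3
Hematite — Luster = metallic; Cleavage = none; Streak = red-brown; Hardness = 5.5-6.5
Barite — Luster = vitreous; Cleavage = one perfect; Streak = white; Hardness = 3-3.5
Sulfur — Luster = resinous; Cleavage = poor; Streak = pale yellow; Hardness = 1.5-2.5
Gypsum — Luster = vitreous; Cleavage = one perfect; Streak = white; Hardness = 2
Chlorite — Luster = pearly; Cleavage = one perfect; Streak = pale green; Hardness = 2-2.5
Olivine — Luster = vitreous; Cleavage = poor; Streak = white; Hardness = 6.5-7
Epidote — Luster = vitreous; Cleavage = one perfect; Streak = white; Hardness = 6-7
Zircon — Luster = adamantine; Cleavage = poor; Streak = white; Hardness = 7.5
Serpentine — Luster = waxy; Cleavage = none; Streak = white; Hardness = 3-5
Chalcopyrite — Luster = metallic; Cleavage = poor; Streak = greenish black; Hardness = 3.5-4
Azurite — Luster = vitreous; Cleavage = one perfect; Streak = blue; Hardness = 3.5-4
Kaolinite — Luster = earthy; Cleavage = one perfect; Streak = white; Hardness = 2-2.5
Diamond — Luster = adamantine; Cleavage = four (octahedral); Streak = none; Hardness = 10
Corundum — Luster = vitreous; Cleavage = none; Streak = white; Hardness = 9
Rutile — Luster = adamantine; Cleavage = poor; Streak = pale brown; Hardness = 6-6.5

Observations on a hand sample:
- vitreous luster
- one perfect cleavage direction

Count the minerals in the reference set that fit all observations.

Vitreous luster: leaves Biotite, Barite, Gypsum, Olivine, Epidote, Azurite, Corundum.
One perfect cleavage direction eliminates Olivine, Corundum.
Remaining candidates: Azurite, Barite, Biotite, Epidote, Gypsum.
That is 5 minerals.

5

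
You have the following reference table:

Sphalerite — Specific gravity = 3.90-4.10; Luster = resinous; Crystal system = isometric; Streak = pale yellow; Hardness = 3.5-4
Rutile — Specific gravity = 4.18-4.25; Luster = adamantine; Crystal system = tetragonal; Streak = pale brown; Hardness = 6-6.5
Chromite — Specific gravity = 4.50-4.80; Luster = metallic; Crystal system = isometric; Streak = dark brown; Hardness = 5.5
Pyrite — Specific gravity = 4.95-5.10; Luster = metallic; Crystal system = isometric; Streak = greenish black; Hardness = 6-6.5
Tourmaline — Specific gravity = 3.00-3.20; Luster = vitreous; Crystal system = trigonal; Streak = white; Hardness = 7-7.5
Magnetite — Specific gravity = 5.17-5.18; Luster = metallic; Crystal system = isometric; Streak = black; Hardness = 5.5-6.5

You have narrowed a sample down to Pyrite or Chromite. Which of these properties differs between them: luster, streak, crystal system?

Luster: both metallic — shared.
Streak: Pyrite greenish black, Chromite dark brown — different.
Crystal system: both isometric — shared.
Only streak differs between Pyrite and Chromite among the listed tests.

streak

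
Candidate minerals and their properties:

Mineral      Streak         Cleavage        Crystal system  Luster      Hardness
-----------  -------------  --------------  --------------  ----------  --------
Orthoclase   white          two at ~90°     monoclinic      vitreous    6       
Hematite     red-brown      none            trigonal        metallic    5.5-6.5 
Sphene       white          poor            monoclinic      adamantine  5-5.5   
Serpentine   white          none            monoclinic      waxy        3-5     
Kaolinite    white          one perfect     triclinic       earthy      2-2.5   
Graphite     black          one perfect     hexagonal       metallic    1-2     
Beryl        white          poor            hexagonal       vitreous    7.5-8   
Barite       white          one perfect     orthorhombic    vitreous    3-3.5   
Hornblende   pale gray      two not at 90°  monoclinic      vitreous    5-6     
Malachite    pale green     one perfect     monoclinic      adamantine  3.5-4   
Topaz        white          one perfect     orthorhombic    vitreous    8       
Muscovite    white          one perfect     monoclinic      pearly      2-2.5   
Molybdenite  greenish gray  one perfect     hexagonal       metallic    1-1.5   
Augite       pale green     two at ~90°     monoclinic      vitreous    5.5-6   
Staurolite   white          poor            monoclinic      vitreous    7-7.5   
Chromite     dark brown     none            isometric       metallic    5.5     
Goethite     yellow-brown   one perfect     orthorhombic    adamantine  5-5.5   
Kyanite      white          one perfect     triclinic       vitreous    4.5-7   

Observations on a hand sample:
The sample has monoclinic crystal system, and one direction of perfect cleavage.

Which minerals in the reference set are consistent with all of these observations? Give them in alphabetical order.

Malachite, Muscovite

Monoclinic crystal system — Orthoclase, Sphene, Serpentine, Hornblende, Malachite, Muscovite, Augite, Staurolite remain.
One direction of perfect cleavage — only Malachite, Muscovite remain.
The minerals that satisfy all observations are Malachite, Muscovite.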